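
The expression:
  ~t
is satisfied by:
  {t: False}


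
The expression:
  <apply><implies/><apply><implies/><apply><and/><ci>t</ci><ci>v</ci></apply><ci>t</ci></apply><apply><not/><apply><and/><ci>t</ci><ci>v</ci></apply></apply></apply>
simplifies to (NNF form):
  <apply><or/><apply><not/><ci>t</ci></apply><apply><not/><ci>v</ci></apply></apply>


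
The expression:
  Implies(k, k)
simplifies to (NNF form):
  True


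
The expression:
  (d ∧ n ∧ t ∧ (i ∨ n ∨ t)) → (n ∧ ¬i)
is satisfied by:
  {t: False, d: False, n: False, i: False}
  {i: True, t: False, d: False, n: False}
  {n: True, t: False, d: False, i: False}
  {i: True, n: True, t: False, d: False}
  {d: True, i: False, t: False, n: False}
  {i: True, d: True, t: False, n: False}
  {n: True, d: True, i: False, t: False}
  {i: True, n: True, d: True, t: False}
  {t: True, n: False, d: False, i: False}
  {i: True, t: True, n: False, d: False}
  {n: True, t: True, i: False, d: False}
  {i: True, n: True, t: True, d: False}
  {d: True, t: True, n: False, i: False}
  {i: True, d: True, t: True, n: False}
  {n: True, d: True, t: True, i: False}


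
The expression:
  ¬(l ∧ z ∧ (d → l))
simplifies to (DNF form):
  ¬l ∨ ¬z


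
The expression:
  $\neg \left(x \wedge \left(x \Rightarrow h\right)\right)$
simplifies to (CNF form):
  $\neg h \vee \neg x$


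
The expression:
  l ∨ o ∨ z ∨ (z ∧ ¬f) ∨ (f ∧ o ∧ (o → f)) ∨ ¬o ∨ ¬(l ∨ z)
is always true.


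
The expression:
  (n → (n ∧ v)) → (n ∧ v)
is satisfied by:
  {n: True}


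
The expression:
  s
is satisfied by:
  {s: True}


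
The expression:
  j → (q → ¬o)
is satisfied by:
  {o: False, q: False, j: False}
  {j: True, o: False, q: False}
  {q: True, o: False, j: False}
  {j: True, q: True, o: False}
  {o: True, j: False, q: False}
  {j: True, o: True, q: False}
  {q: True, o: True, j: False}


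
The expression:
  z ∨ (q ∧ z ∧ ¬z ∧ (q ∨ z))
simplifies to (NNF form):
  z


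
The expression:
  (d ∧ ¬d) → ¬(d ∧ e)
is always true.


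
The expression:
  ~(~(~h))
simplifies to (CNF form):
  ~h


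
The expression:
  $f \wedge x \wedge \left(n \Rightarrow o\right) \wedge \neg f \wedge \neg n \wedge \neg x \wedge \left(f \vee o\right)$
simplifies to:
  $\text{False}$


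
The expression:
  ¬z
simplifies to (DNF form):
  ¬z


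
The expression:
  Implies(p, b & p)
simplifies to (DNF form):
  b | ~p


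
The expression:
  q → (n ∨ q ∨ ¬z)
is always true.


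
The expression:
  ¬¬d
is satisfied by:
  {d: True}


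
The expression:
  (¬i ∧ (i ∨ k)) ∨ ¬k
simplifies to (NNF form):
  ¬i ∨ ¬k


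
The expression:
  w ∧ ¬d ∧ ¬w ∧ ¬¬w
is never true.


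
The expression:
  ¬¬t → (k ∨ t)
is always true.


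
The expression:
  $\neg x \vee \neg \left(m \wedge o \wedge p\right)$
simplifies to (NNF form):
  $\neg m \vee \neg o \vee \neg p \vee \neg x$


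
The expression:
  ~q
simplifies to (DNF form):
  ~q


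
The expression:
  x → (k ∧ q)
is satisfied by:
  {q: True, k: True, x: False}
  {q: True, k: False, x: False}
  {k: True, q: False, x: False}
  {q: False, k: False, x: False}
  {x: True, q: True, k: True}


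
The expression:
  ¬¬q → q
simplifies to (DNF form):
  True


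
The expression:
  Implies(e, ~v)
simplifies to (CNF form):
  ~e | ~v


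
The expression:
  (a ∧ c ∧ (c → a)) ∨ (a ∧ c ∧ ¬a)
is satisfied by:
  {a: True, c: True}


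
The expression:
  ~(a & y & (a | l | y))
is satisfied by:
  {y: False, a: False}
  {a: True, y: False}
  {y: True, a: False}


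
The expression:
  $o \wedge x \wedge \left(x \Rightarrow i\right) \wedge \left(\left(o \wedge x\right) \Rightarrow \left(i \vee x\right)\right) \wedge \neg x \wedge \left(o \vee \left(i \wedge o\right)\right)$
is never true.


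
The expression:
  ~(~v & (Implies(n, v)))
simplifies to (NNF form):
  n | v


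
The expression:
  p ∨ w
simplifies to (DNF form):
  p ∨ w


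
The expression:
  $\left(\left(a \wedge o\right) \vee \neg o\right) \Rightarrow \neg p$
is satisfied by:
  {o: True, p: False, a: False}
  {o: False, p: False, a: False}
  {a: True, o: True, p: False}
  {a: True, o: False, p: False}
  {p: True, o: True, a: False}


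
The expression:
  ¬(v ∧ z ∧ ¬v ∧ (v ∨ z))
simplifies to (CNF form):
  True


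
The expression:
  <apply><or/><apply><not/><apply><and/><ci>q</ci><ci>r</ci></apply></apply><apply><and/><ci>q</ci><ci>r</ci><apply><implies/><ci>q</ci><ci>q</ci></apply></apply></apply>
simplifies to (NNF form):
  <true/>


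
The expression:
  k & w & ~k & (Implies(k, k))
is never true.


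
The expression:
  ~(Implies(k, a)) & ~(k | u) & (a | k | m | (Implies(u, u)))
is never true.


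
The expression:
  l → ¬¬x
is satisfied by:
  {x: True, l: False}
  {l: False, x: False}
  {l: True, x: True}


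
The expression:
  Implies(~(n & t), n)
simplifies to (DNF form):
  n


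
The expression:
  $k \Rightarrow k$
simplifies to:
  $\text{True}$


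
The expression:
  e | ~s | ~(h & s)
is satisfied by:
  {e: True, s: False, h: False}
  {s: False, h: False, e: False}
  {h: True, e: True, s: False}
  {h: True, s: False, e: False}
  {e: True, s: True, h: False}
  {s: True, e: False, h: False}
  {h: True, s: True, e: True}


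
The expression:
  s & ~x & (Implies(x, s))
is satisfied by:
  {s: True, x: False}


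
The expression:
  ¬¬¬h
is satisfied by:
  {h: False}


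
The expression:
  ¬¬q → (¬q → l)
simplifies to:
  True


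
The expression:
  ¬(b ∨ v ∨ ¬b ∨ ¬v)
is never true.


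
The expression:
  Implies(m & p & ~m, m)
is always true.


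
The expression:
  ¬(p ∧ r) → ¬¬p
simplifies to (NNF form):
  p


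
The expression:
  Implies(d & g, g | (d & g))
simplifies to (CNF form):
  True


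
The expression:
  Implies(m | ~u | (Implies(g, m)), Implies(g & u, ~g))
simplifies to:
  ~g | ~m | ~u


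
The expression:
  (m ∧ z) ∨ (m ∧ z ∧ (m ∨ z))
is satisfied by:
  {z: True, m: True}


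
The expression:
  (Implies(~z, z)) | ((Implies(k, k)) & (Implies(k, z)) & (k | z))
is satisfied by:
  {z: True}


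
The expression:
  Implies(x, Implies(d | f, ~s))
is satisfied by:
  {d: False, s: False, x: False, f: False}
  {f: True, d: False, s: False, x: False}
  {d: True, f: False, s: False, x: False}
  {f: True, d: True, s: False, x: False}
  {x: True, f: False, d: False, s: False}
  {f: True, x: True, d: False, s: False}
  {x: True, d: True, f: False, s: False}
  {f: True, x: True, d: True, s: False}
  {s: True, x: False, d: False, f: False}
  {s: True, f: True, x: False, d: False}
  {s: True, d: True, x: False, f: False}
  {f: True, s: True, d: True, x: False}
  {s: True, x: True, f: False, d: False}


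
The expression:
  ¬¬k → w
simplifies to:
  w ∨ ¬k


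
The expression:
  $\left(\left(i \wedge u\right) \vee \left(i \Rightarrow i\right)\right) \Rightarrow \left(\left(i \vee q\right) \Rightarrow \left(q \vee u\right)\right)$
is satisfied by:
  {q: True, u: True, i: False}
  {q: True, u: False, i: False}
  {u: True, q: False, i: False}
  {q: False, u: False, i: False}
  {i: True, q: True, u: True}
  {i: True, q: True, u: False}
  {i: True, u: True, q: False}


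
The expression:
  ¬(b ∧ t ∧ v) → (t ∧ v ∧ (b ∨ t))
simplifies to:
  t ∧ v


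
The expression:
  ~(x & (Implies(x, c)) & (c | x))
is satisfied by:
  {c: False, x: False}
  {x: True, c: False}
  {c: True, x: False}


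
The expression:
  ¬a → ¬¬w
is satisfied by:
  {a: True, w: True}
  {a: True, w: False}
  {w: True, a: False}


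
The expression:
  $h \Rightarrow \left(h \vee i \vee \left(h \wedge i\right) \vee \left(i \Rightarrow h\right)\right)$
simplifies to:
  $\text{True}$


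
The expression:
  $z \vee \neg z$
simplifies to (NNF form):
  $\text{True}$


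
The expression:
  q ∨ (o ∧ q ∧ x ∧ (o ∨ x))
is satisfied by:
  {q: True}


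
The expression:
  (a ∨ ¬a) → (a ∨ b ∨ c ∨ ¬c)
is always true.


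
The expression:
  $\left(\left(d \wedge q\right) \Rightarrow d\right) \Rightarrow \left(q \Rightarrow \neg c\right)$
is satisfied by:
  {c: False, q: False}
  {q: True, c: False}
  {c: True, q: False}


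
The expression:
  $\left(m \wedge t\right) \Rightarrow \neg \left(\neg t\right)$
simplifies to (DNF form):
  $\text{True}$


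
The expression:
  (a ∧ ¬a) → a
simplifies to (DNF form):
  True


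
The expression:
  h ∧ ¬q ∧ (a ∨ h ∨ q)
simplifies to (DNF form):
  h ∧ ¬q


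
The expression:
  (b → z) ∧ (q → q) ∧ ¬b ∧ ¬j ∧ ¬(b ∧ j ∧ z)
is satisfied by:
  {j: False, b: False}


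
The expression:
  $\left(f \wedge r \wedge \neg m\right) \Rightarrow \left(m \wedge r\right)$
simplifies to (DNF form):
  $m \vee \neg f \vee \neg r$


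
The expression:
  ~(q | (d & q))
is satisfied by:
  {q: False}


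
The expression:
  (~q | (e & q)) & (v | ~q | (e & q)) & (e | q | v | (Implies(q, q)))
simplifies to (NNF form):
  e | ~q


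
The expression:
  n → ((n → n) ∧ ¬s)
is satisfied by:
  {s: False, n: False}
  {n: True, s: False}
  {s: True, n: False}


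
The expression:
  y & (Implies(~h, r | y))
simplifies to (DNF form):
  y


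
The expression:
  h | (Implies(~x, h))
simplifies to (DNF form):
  h | x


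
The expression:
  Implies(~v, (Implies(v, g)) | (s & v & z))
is always true.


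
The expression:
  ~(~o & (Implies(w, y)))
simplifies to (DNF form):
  o | (w & ~y)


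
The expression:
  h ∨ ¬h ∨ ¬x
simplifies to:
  True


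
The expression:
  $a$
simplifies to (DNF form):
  $a$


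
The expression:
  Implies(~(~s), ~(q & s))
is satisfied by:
  {s: False, q: False}
  {q: True, s: False}
  {s: True, q: False}


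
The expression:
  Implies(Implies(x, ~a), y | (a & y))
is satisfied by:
  {y: True, x: True, a: True}
  {y: True, x: True, a: False}
  {y: True, a: True, x: False}
  {y: True, a: False, x: False}
  {x: True, a: True, y: False}


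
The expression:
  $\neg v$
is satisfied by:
  {v: False}


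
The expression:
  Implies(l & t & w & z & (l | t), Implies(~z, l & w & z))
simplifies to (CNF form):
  True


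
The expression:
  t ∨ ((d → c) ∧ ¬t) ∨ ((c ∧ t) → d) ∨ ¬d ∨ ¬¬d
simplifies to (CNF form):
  True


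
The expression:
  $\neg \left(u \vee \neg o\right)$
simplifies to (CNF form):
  $o \wedge \neg u$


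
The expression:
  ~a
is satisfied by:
  {a: False}


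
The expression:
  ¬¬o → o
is always true.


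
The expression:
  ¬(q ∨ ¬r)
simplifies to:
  r ∧ ¬q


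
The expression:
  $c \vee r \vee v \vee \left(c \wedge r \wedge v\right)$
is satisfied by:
  {r: True, c: True, v: True}
  {r: True, c: True, v: False}
  {r: True, v: True, c: False}
  {r: True, v: False, c: False}
  {c: True, v: True, r: False}
  {c: True, v: False, r: False}
  {v: True, c: False, r: False}


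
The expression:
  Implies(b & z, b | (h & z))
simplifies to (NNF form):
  True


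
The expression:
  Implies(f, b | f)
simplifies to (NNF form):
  True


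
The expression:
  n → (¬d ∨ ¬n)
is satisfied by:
  {d: False, n: False}
  {n: True, d: False}
  {d: True, n: False}


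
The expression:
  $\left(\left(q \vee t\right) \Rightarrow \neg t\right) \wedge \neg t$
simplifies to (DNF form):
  $\neg t$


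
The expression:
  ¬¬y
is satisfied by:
  {y: True}


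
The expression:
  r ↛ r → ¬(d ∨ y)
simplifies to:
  True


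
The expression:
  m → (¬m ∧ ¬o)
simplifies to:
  ¬m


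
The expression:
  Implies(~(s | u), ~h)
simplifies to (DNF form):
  s | u | ~h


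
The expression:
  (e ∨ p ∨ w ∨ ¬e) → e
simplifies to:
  e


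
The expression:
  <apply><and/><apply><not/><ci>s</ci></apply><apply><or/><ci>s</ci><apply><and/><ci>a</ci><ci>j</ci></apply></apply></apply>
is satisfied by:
  {j: True, a: True, s: False}


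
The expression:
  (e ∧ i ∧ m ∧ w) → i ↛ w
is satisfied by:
  {w: False, e: False, m: False, i: False}
  {i: True, w: False, e: False, m: False}
  {m: True, w: False, e: False, i: False}
  {i: True, m: True, w: False, e: False}
  {e: True, i: False, w: False, m: False}
  {i: True, e: True, w: False, m: False}
  {m: True, e: True, i: False, w: False}
  {i: True, m: True, e: True, w: False}
  {w: True, m: False, e: False, i: False}
  {i: True, w: True, m: False, e: False}
  {m: True, w: True, i: False, e: False}
  {i: True, m: True, w: True, e: False}
  {e: True, w: True, m: False, i: False}
  {i: True, e: True, w: True, m: False}
  {m: True, e: True, w: True, i: False}


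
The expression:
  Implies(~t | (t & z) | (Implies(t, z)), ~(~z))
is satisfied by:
  {t: True, z: True}
  {t: True, z: False}
  {z: True, t: False}


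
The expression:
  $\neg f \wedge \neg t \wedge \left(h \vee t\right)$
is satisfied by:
  {h: True, t: False, f: False}


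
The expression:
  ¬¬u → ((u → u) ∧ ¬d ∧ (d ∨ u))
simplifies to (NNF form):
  ¬d ∨ ¬u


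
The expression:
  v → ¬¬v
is always true.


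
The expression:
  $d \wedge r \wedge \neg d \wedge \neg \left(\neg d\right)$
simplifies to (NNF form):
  $\text{False}$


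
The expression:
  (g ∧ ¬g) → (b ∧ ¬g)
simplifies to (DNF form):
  True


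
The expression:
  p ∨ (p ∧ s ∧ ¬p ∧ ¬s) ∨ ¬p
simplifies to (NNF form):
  True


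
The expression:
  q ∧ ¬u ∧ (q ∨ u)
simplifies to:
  q ∧ ¬u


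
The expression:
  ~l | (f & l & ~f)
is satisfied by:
  {l: False}


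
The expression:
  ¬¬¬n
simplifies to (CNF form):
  ¬n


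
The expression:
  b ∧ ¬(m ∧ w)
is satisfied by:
  {b: True, w: False, m: False}
  {m: True, b: True, w: False}
  {w: True, b: True, m: False}


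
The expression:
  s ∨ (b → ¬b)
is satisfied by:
  {s: True, b: False}
  {b: False, s: False}
  {b: True, s: True}


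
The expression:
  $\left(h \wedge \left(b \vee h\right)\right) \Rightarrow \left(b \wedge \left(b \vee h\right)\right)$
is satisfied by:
  {b: True, h: False}
  {h: False, b: False}
  {h: True, b: True}


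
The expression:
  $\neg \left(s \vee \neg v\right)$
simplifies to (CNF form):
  $v \wedge \neg s$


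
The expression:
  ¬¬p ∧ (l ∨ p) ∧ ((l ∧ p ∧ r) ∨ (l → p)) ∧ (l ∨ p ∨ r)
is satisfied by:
  {p: True}


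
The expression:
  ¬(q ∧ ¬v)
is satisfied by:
  {v: True, q: False}
  {q: False, v: False}
  {q: True, v: True}


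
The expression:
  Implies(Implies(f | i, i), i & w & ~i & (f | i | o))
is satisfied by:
  {f: True, i: False}


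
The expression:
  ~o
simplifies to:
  ~o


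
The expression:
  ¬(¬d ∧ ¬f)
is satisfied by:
  {d: True, f: True}
  {d: True, f: False}
  {f: True, d: False}


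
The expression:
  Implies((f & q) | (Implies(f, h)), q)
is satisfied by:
  {q: True, f: True, h: False}
  {q: True, f: False, h: False}
  {q: True, h: True, f: True}
  {q: True, h: True, f: False}
  {f: True, h: False, q: False}


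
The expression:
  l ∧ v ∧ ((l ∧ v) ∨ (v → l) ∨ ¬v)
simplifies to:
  l ∧ v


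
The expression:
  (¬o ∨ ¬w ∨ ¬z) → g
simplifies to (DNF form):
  g ∨ (o ∧ w ∧ z)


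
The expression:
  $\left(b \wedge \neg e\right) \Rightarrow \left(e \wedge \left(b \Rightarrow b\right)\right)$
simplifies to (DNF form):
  $e \vee \neg b$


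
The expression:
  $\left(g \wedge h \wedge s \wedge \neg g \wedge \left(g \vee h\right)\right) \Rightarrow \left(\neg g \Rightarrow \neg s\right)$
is always true.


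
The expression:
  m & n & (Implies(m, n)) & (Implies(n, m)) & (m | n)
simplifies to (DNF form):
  m & n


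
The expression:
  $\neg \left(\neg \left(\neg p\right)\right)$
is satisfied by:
  {p: False}


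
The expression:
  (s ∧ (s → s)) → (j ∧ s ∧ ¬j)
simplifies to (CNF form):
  ¬s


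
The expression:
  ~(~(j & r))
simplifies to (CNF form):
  j & r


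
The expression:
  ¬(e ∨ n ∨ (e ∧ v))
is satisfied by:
  {n: False, e: False}


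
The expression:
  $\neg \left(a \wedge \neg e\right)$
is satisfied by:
  {e: True, a: False}
  {a: False, e: False}
  {a: True, e: True}


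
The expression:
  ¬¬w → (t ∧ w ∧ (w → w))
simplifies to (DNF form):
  t ∨ ¬w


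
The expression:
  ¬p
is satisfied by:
  {p: False}


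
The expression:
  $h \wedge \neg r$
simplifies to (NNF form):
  $h \wedge \neg r$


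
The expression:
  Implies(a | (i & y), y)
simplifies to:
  y | ~a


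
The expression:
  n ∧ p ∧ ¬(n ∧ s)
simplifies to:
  n ∧ p ∧ ¬s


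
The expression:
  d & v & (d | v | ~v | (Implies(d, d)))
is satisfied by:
  {d: True, v: True}


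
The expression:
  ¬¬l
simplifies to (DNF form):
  l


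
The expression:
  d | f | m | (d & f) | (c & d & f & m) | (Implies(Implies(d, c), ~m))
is always true.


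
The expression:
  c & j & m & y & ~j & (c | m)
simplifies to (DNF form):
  False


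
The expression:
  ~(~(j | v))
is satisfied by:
  {v: True, j: True}
  {v: True, j: False}
  {j: True, v: False}


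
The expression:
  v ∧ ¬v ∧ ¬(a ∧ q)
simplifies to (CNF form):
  False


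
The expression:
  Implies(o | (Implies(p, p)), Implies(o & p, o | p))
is always true.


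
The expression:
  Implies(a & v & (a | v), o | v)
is always true.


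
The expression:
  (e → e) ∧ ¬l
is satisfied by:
  {l: False}


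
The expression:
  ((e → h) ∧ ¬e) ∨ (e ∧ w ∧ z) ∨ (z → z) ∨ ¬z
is always true.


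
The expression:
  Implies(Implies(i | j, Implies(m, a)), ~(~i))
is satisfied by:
  {i: True, m: True, j: True, a: False}
  {i: True, m: True, j: False, a: False}
  {i: True, j: True, m: False, a: False}
  {i: True, j: False, m: False, a: False}
  {i: True, a: True, m: True, j: True}
  {i: True, a: True, m: True, j: False}
  {i: True, a: True, m: False, j: True}
  {i: True, a: True, m: False, j: False}
  {m: True, j: True, i: False, a: False}


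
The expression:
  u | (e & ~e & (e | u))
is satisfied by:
  {u: True}


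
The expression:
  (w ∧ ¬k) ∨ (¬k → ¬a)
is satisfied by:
  {k: True, w: True, a: False}
  {k: True, w: False, a: False}
  {w: True, k: False, a: False}
  {k: False, w: False, a: False}
  {a: True, k: True, w: True}
  {a: True, k: True, w: False}
  {a: True, w: True, k: False}


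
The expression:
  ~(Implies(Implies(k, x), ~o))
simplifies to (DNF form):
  (o & x) | (o & ~k)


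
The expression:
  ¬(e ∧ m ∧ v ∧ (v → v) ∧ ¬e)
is always true.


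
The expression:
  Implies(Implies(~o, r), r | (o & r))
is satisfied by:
  {r: True, o: False}
  {o: False, r: False}
  {o: True, r: True}


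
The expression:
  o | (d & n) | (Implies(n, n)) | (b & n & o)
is always true.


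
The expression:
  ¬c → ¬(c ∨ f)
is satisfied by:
  {c: True, f: False}
  {f: False, c: False}
  {f: True, c: True}


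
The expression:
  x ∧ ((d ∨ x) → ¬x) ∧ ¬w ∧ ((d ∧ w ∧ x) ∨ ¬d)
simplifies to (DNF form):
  False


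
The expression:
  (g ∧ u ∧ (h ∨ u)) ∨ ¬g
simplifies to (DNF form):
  u ∨ ¬g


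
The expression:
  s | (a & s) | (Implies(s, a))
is always true.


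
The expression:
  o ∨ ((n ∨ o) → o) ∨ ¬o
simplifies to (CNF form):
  True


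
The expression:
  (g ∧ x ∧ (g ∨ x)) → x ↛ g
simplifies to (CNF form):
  ¬g ∨ ¬x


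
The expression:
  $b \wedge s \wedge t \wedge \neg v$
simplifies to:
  $b \wedge s \wedge t \wedge \neg v$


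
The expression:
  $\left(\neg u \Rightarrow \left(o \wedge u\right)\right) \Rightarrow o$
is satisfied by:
  {o: True, u: False}
  {u: False, o: False}
  {u: True, o: True}


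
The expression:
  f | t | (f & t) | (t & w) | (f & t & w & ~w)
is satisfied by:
  {t: True, f: True}
  {t: True, f: False}
  {f: True, t: False}


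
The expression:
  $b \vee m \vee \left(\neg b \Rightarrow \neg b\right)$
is always true.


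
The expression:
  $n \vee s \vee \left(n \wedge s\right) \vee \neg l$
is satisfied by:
  {n: True, s: True, l: False}
  {n: True, l: False, s: False}
  {s: True, l: False, n: False}
  {s: False, l: False, n: False}
  {n: True, s: True, l: True}
  {n: True, l: True, s: False}
  {s: True, l: True, n: False}


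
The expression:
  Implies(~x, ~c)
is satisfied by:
  {x: True, c: False}
  {c: False, x: False}
  {c: True, x: True}


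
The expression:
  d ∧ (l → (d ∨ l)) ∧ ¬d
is never true.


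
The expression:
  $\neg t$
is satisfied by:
  {t: False}


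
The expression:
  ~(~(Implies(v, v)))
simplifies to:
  True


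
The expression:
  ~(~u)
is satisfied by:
  {u: True}


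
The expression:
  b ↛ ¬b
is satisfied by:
  {b: True}


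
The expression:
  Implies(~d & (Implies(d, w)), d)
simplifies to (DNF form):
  d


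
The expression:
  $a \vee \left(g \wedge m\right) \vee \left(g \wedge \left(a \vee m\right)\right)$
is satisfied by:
  {a: True, m: True, g: True}
  {a: True, m: True, g: False}
  {a: True, g: True, m: False}
  {a: True, g: False, m: False}
  {m: True, g: True, a: False}


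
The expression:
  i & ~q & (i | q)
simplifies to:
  i & ~q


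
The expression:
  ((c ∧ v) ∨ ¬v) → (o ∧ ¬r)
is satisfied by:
  {o: True, v: True, c: False, r: False}
  {o: True, c: False, r: False, v: False}
  {v: True, c: False, r: False, o: False}
  {o: True, v: True, r: True, c: False}
  {v: True, r: True, c: False, o: False}
  {v: True, o: True, c: True, r: False}
  {o: True, c: True, r: False, v: False}


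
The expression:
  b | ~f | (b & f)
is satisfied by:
  {b: True, f: False}
  {f: False, b: False}
  {f: True, b: True}


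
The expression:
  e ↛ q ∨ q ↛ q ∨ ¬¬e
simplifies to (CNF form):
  e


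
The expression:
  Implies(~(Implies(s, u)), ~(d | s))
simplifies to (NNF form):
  u | ~s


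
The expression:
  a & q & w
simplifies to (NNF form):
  a & q & w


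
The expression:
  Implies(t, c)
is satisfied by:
  {c: True, t: False}
  {t: False, c: False}
  {t: True, c: True}


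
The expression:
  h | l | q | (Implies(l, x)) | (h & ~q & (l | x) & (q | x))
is always true.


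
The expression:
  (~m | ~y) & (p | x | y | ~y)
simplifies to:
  ~m | ~y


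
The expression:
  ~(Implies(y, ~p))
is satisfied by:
  {p: True, y: True}


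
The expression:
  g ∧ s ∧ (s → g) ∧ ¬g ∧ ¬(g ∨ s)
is never true.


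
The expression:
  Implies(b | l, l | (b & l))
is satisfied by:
  {l: True, b: False}
  {b: False, l: False}
  {b: True, l: True}


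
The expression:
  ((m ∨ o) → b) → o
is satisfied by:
  {o: True, m: True, b: False}
  {o: True, b: False, m: False}
  {o: True, m: True, b: True}
  {o: True, b: True, m: False}
  {m: True, b: False, o: False}


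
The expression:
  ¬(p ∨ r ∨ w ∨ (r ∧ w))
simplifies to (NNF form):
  ¬p ∧ ¬r ∧ ¬w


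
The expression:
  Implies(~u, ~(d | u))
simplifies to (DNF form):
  u | ~d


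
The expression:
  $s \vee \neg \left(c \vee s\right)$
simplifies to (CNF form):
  $s \vee \neg c$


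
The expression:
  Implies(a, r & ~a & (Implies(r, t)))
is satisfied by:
  {a: False}


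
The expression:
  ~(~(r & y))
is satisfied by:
  {r: True, y: True}


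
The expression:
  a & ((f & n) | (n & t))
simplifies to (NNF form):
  a & n & (f | t)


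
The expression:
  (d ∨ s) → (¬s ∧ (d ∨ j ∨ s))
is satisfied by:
  {s: False}


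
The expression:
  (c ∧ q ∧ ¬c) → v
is always true.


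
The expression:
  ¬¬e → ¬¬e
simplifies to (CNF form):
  True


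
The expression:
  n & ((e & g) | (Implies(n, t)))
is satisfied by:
  {t: True, e: True, n: True, g: True}
  {t: True, e: True, n: True, g: False}
  {t: True, n: True, g: True, e: False}
  {t: True, n: True, g: False, e: False}
  {e: True, n: True, g: True, t: False}


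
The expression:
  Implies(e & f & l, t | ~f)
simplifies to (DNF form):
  t | ~e | ~f | ~l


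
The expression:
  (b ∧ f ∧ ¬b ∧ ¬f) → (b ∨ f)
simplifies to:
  True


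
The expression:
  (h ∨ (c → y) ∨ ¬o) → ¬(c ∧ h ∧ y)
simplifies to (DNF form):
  ¬c ∨ ¬h ∨ ¬y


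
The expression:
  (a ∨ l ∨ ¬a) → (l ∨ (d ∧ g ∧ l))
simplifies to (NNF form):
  l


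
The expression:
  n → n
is always true.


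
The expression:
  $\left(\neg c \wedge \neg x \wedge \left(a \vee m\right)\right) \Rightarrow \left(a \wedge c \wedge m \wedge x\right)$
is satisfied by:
  {x: True, c: True, m: False, a: False}
  {x: True, a: True, c: True, m: False}
  {x: True, c: True, m: True, a: False}
  {x: True, a: True, c: True, m: True}
  {x: True, m: False, c: False, a: False}
  {x: True, a: True, m: False, c: False}
  {x: True, m: True, c: False, a: False}
  {x: True, a: True, m: True, c: False}
  {c: True, a: False, m: False, x: False}
  {a: True, c: True, m: False, x: False}
  {c: True, m: True, a: False, x: False}
  {a: True, c: True, m: True, x: False}
  {a: False, m: False, c: False, x: False}


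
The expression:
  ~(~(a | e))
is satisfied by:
  {a: True, e: True}
  {a: True, e: False}
  {e: True, a: False}


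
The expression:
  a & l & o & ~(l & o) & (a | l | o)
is never true.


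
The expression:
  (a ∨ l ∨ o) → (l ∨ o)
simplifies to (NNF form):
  l ∨ o ∨ ¬a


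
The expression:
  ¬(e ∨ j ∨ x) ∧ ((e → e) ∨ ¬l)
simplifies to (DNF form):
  ¬e ∧ ¬j ∧ ¬x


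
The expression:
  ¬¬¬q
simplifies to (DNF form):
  ¬q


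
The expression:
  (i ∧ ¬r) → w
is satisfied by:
  {r: True, w: True, i: False}
  {r: True, w: False, i: False}
  {w: True, r: False, i: False}
  {r: False, w: False, i: False}
  {r: True, i: True, w: True}
  {r: True, i: True, w: False}
  {i: True, w: True, r: False}


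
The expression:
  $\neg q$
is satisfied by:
  {q: False}


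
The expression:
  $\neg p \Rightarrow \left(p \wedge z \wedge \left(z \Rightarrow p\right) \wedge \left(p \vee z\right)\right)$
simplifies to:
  $p$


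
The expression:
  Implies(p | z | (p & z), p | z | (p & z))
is always true.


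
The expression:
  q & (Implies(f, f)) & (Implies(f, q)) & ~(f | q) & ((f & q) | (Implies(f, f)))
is never true.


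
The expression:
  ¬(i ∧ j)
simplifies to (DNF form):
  ¬i ∨ ¬j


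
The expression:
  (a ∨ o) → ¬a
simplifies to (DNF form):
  ¬a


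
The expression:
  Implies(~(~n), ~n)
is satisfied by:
  {n: False}


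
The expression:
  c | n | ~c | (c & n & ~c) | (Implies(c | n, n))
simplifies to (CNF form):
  True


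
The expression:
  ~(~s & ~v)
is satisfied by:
  {v: True, s: True}
  {v: True, s: False}
  {s: True, v: False}


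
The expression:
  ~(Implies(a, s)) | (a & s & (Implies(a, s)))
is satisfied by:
  {a: True}


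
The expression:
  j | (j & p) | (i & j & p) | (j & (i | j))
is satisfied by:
  {j: True}


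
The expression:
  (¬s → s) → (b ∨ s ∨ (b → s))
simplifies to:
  True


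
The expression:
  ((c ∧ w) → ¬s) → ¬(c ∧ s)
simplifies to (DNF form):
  w ∨ ¬c ∨ ¬s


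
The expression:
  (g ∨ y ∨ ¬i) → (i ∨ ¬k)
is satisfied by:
  {i: True, k: False}
  {k: False, i: False}
  {k: True, i: True}


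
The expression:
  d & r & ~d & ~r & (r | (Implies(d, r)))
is never true.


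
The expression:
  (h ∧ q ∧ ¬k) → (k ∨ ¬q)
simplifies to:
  k ∨ ¬h ∨ ¬q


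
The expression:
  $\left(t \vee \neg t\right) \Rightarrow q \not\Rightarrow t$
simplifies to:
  $q \wedge \neg t$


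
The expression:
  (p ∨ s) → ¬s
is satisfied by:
  {s: False}


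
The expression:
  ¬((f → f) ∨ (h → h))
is never true.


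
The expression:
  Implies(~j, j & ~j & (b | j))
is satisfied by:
  {j: True}


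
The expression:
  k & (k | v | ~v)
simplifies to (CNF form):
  k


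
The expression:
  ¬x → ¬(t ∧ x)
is always true.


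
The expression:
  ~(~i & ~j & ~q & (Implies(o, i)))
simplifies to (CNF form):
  i | j | o | q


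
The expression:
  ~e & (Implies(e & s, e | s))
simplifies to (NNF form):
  ~e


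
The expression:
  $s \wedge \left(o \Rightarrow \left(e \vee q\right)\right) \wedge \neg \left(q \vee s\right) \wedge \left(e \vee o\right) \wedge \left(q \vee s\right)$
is never true.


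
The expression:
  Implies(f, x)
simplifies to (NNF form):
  x | ~f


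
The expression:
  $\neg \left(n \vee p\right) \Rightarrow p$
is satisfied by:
  {n: True, p: True}
  {n: True, p: False}
  {p: True, n: False}


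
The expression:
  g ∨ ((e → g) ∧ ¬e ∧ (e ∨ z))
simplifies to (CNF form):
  (g ∨ z) ∧ (g ∨ ¬e)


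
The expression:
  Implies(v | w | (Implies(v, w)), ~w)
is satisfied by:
  {w: False}


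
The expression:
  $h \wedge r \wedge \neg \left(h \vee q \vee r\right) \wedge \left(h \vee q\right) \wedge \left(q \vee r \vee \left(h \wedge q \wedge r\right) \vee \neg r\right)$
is never true.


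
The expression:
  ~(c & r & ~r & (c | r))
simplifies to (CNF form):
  True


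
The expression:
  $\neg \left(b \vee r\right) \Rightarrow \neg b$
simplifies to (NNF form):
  $\text{True}$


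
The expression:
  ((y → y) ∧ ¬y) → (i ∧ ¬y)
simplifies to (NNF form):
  i ∨ y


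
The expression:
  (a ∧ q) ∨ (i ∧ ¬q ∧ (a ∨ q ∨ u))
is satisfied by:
  {a: True, u: True, i: True, q: False}
  {a: True, i: True, q: False, u: False}
  {a: True, u: True, i: True, q: True}
  {a: True, u: True, q: True, i: False}
  {a: True, i: True, q: True, u: False}
  {a: True, q: True, i: False, u: False}
  {u: True, i: True, q: False, a: False}


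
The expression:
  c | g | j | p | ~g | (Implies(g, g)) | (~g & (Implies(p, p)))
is always true.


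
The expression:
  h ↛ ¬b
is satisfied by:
  {h: True, b: True}


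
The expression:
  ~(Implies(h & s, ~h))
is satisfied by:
  {h: True, s: True}


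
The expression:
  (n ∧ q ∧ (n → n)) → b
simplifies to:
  b ∨ ¬n ∨ ¬q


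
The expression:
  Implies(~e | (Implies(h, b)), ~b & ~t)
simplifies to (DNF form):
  (~b & ~t) | (e & h & ~b) | (e & ~b & ~t) | (h & ~b & ~t)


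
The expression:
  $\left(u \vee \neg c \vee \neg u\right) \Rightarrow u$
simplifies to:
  $u$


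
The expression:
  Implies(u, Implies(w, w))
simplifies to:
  True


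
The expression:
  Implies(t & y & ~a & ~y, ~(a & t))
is always true.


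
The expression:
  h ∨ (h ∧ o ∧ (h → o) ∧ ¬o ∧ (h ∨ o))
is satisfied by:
  {h: True}


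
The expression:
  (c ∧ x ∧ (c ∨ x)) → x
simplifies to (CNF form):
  True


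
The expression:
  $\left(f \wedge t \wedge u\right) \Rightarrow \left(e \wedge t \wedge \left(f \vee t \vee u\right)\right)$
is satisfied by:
  {e: True, u: False, t: False, f: False}
  {f: False, u: False, e: False, t: False}
  {f: True, e: True, u: False, t: False}
  {f: True, u: False, e: False, t: False}
  {t: True, e: True, f: False, u: False}
  {t: True, f: False, u: False, e: False}
  {t: True, f: True, e: True, u: False}
  {t: True, f: True, u: False, e: False}
  {e: True, u: True, t: False, f: False}
  {u: True, t: False, e: False, f: False}
  {f: True, u: True, e: True, t: False}
  {f: True, u: True, t: False, e: False}
  {e: True, u: True, t: True, f: False}
  {u: True, t: True, f: False, e: False}
  {f: True, u: True, t: True, e: True}


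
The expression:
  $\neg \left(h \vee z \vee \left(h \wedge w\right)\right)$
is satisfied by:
  {h: False, z: False}


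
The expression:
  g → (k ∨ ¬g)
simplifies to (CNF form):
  k ∨ ¬g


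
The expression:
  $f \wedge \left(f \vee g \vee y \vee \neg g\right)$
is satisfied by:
  {f: True}


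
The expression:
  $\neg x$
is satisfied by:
  {x: False}


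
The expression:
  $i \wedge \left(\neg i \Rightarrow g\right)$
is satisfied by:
  {i: True}


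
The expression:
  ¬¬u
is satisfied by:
  {u: True}


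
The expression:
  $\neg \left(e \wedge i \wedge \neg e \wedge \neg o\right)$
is always true.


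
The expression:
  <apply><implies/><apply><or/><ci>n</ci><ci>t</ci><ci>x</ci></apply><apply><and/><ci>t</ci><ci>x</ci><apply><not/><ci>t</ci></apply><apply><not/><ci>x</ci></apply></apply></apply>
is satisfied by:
  {n: False, t: False, x: False}


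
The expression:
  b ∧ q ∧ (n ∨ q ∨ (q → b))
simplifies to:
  b ∧ q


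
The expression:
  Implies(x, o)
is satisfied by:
  {o: True, x: False}
  {x: False, o: False}
  {x: True, o: True}


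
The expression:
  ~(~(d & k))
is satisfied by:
  {d: True, k: True}


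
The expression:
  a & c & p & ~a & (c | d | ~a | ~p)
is never true.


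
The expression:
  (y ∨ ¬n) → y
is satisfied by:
  {n: True, y: True}
  {n: True, y: False}
  {y: True, n: False}


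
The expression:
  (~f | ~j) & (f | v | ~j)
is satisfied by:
  {v: True, f: False, j: False}
  {f: False, j: False, v: False}
  {v: True, f: True, j: False}
  {f: True, v: False, j: False}
  {j: True, v: True, f: False}


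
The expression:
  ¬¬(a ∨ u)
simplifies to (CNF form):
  a ∨ u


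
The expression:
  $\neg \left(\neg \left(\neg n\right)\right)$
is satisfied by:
  {n: False}


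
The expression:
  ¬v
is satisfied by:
  {v: False}


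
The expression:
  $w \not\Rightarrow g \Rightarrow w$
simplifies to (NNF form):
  $\text{True}$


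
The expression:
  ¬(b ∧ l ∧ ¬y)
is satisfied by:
  {y: True, l: False, b: False}
  {l: False, b: False, y: False}
  {y: True, b: True, l: False}
  {b: True, l: False, y: False}
  {y: True, l: True, b: False}
  {l: True, y: False, b: False}
  {y: True, b: True, l: True}


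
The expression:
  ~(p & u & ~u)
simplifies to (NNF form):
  True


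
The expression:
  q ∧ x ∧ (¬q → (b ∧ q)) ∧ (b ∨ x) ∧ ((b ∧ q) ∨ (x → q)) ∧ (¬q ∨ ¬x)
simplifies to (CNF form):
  False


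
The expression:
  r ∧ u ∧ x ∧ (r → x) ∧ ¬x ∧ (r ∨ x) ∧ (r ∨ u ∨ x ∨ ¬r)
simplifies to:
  False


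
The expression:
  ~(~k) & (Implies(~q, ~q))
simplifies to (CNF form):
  k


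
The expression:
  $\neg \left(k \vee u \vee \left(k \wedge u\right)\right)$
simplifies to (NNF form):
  $\neg k \wedge \neg u$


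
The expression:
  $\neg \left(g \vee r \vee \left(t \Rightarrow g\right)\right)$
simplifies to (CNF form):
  $t \wedge \neg g \wedge \neg r$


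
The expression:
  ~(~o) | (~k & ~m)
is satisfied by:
  {o: True, m: False, k: False}
  {o: True, k: True, m: False}
  {o: True, m: True, k: False}
  {o: True, k: True, m: True}
  {k: False, m: False, o: False}


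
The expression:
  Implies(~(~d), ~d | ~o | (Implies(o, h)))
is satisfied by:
  {h: True, o: False, d: False}
  {h: False, o: False, d: False}
  {d: True, h: True, o: False}
  {d: True, h: False, o: False}
  {o: True, h: True, d: False}
  {o: True, h: False, d: False}
  {o: True, d: True, h: True}


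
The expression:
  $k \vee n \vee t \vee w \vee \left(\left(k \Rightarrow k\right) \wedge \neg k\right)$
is always true.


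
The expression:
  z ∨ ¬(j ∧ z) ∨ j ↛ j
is always true.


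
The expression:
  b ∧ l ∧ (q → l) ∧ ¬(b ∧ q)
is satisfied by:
  {b: True, l: True, q: False}


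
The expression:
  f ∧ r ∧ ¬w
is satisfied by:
  {r: True, f: True, w: False}


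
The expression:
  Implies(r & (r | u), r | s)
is always true.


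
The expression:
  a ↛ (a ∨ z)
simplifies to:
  False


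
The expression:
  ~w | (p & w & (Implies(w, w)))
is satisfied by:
  {p: True, w: False}
  {w: False, p: False}
  {w: True, p: True}


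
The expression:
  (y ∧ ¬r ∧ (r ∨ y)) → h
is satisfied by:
  {r: True, h: True, y: False}
  {r: True, h: False, y: False}
  {h: True, r: False, y: False}
  {r: False, h: False, y: False}
  {r: True, y: True, h: True}
  {r: True, y: True, h: False}
  {y: True, h: True, r: False}


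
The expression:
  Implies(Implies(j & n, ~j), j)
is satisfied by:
  {j: True}


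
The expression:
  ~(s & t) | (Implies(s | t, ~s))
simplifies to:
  ~s | ~t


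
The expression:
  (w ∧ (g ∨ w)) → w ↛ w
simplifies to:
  ¬w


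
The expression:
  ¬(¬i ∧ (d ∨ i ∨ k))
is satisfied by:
  {i: True, k: False, d: False}
  {i: True, d: True, k: False}
  {i: True, k: True, d: False}
  {i: True, d: True, k: True}
  {d: False, k: False, i: False}


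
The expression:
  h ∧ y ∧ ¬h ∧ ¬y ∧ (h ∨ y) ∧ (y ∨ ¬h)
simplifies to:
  False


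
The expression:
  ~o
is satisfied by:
  {o: False}


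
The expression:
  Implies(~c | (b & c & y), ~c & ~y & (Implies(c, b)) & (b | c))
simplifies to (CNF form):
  (b | c) & (b | ~b) & (c | ~y) & (~b | ~y)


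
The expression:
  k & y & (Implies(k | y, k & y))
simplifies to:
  k & y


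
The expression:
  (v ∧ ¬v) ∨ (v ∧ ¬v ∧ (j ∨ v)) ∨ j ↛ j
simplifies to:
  False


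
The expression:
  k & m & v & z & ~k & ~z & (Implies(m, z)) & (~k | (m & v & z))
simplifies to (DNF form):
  False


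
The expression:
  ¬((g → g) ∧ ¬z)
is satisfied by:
  {z: True}


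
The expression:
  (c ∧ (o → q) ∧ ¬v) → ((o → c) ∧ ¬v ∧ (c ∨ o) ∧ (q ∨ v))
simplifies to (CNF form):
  o ∨ q ∨ v ∨ ¬c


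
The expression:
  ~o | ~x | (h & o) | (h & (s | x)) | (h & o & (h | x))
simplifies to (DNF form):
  h | ~o | ~x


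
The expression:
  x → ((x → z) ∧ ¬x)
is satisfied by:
  {x: False}


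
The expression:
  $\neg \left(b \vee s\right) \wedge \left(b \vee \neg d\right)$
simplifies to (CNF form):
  $\neg b \wedge \neg d \wedge \neg s$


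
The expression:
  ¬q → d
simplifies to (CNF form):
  d ∨ q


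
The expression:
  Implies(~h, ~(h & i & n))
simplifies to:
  True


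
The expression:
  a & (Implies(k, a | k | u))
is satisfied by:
  {a: True}


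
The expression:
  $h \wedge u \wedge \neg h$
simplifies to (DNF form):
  $\text{False}$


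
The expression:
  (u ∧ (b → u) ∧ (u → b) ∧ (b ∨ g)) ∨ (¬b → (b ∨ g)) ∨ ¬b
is always true.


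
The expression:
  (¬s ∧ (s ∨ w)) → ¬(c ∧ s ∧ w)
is always true.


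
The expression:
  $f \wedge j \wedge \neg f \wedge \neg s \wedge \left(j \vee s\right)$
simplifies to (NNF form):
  $\text{False}$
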